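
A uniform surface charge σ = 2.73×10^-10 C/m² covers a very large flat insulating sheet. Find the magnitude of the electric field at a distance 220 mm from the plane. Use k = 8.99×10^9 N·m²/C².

Choose a cylindrical pillbox piercing the sheet, end faces (area A) parallel to it.
Only the two end caps contribute flux: Φ = 2EA. With Q_enc = σA, Gauss's law gives E = |σ|/(2ε₀).
E = 2πk|σ| = 2π(8.99×10^9)(2.73×10^-10) = 15.4 N/C.

E ≈ 15.4 V/m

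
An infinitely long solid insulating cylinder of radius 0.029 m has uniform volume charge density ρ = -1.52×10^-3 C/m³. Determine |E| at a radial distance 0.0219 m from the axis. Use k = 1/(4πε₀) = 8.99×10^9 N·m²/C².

Coaxial Gaussian cylinder, radius r = 0.0219 m, length L (r < R).
Enclosed charge per unit length: λ_enc = ρ·πr² = (-1.52×10^-3)π(0.0219)² = -2.29×10^-6 C/m.
Applying ∮E·dA = Q_enc/ε₀ with the end caps contributing no flux:
E = 2k|λ_enc|/r = 2(8.99×10^9)(2.29e-6)/(0.0219) = 1.88×10^6 N/C.

1.88×10^6 N/C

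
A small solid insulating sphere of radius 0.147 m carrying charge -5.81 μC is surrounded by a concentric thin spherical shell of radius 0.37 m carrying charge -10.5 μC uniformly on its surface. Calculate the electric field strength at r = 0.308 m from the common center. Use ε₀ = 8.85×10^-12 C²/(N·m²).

|E| ≈ 5.51×10^5 N/C

Use a concentric Gaussian sphere at r = 0.308 m (between the bodies, 0.147 m < r < 0.37 m).
Only the inner charge is enclosed; the outer shell contributes nothing inside itself. Q_enc = -5.81 μC = -5.81e-6 C.
By Gauss's law, ∮E·dA = E·4πr² = Q_enc/ε₀.
E = |Q_enc|/(4πε₀r²) = (5.81×10^-6)/(4π·8.85×10^-12·(0.308)²) = 5.51×10^5 N/C.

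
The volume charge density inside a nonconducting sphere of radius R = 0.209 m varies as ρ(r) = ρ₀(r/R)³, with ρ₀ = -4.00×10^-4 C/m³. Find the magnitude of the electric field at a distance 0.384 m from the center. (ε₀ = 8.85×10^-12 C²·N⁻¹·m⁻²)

Take a concentric spherical Gaussian surface of radius r = 0.384 m (r > R, all charge enclosed).
Q_enc = 4π ∫₀^R ρ₀(r'/R)^3 r'² dr' = 4πρ₀R³/6 = -7.648e-6 C.
Gauss's law: E·4πr² = Q_enc/ε₀.
E = |Q_enc|/(4πε₀r²) = (7.648e-6)/(4π·8.85×10^-12·(0.384)²) = 4.66e5 N/C.

4.66×10^5 N/C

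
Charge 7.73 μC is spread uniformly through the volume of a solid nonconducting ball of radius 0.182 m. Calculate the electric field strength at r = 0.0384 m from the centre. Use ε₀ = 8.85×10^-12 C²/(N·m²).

Use a concentric Gaussian sphere at r = 0.0384 m (r < R).
Only the charge within r is enclosed: Q_enc = Q·(r/R)³ = (7.73 μC)·(0.0384 m/0.182 m)³ = 7.26×10^-8 C.
By Gauss's law, ∮E·dA = E·4πr² = Q_enc/ε₀.
E = |Q_enc|/(4πε₀r²) = (7.26e-8)/(4π·8.85×10^-12·(0.0384)²) = 4.43e5 N/C.

4.43×10^5 V/m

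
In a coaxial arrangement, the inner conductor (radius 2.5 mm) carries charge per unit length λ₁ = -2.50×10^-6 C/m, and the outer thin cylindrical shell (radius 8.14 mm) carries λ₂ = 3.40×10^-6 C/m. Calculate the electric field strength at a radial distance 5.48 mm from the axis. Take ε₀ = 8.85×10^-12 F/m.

8.20e6 N/C

By cylindrical symmetry E is radial; use a coaxial Gaussian cylinder of radius 5.48 mm and length L (between the conductors, 2.5 mm < r < 8.14 mm).
Only the inner wire is enclosed; the outer shell contributes nothing inside itself. λ_enc = λ₁ = -2.50×10^-6 C/m.
Since E is radial and uniform over the curved surface, Φ = E·2πrL = Q_enc/ε₀ = λ_enc L/ε₀.
E = |λ_enc|/(2πε₀r) = (2.50×10^-6)/(2π·8.85×10^-12·0.00548) = 8.20e6 N/C.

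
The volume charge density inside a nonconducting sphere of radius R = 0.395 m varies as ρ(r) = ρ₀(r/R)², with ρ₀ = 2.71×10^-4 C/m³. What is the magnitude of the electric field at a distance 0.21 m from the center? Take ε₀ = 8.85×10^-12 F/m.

|E| = 3.64×10^5 N/C

Use a concentric Gaussian sphere at r = 0.21 m (r < R).
Q_enc = ∫₀^r ρ(r')·4πr'² dr' = (4πρ₀/R²) ∫₀^r r'^4 dr' = 4πρ₀ r^5/(5·R²) = 1.783×10^-6 C.
Gauss's law: E·4πr² = Q_enc/ε₀.
E = |Q_enc|/(4πε₀r²) = (1.783×10^-6)/(4π·8.85×10^-12·(0.21)²) = 3.64×10^5 N/C.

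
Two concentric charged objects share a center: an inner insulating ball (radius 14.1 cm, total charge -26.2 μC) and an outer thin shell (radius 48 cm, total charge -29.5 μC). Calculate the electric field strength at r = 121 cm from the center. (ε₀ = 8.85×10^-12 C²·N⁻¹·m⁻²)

Symmetry ⇒ E = E(r) r̂. Gaussian sphere of radius r = 121 cm (r > 48 cm, enclosing both).
Q_enc = (-26.2 μC) + (-29.5 μC) = -5.57×10^-5 C.
Applying ∮E·dA = Q_enc/ε₀ with Φ = E(4πr²):
E = |Q_enc|/(4πε₀r²) = (5.57e-5)/(4π·8.85×10^-12·(1.21)²) = 3.42e5 N/C.

|E| = 3.42×10^5 N/C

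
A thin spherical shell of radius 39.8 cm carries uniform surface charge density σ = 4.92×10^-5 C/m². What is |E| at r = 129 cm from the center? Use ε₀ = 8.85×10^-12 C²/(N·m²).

5.29×10^5 V/m

Take a concentric spherical Gaussian surface of radius r = 129 cm (r > 39.8 cm).
The entire shell is enclosed: Q_enc = σ·4πR² = (4.92e-5)·4π·(0.398)² = 9.794e-5 C.
Since E is radial and uniform over the Gaussian sphere, Φ = E·4πr² = Q_enc/ε₀.
E = |Q_enc|/(4πε₀r²) = (9.794e-5)/(4π·8.85×10^-12·(1.29)²) = 5.29×10^5 N/C.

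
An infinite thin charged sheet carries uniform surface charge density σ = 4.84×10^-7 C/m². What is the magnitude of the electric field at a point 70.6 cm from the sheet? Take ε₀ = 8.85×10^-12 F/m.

2.73×10^4 V/m

Choose a cylindrical pillbox piercing the sheet, end faces (area A) parallel to it.
Flux Φ = 2EA and Q_enc = σA, so 2EA = σA/ε₀ ⇒ E = |σ|/(2ε₀), independent of distance.
E = |σ|/(2ε₀) = (4.84×10^-7)/(2·8.85×10^-12) = 2.73e4 N/C.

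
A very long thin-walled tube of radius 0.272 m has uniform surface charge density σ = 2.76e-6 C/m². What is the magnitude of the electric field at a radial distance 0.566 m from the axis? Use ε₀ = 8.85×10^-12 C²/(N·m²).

Choose a coaxial cylinder of radius r = 0.566 m (arbitrary length L) as the Gaussian surface (r > 0.272 m).
The whole shell is enclosed: λ_enc = σ·2πR = (2.76×10^-6)·2π·(0.272) = 4.717e-6 C/m.
Gauss's law: E·2πrL = λ_enc L/ε₀.
E = |λ_enc|/(2πε₀r) = (4.717×10^-6)/(2π·8.85×10^-12·0.566) = 1.50×10^5 N/C.

1.50×10^5 V/m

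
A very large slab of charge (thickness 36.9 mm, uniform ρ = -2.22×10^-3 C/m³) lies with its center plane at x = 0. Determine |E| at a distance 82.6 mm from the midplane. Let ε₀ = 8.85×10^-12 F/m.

The point |x| = 82.6 mm lies outside the slab (half-thickness 0.01845 m). A symmetric pillbox spanning the full slab encloses Q_enc = ρ·d·A.
Flux = 2EA ⇒ E = |ρ|d/(2ε₀), independent of distance outside.
E = (2.22e-3)(0.0369)/(2·8.85×10^-12) = 4.63e6 N/C.

E ≈ 4.63×10^6 V/m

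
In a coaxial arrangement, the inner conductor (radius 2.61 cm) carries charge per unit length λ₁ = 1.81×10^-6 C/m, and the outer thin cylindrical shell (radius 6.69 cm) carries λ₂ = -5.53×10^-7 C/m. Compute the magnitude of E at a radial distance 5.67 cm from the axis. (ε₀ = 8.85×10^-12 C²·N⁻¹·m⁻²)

Choose a coaxial cylinder of radius r = 5.67 cm (arbitrary length L) as the Gaussian surface (between the conductors, 2.61 cm < r < 6.69 cm).
The shell at 6.69 cm lies outside the Gaussian surface, so λ_enc = λ₁ = 1.81e-6 C/m.
Applying ∮E·dA = Q_enc/ε₀ with the end caps contributing no flux:
E = |λ_enc|/(2πε₀r) = (1.81×10^-6)/(2π·8.85×10^-12·0.0567) = 5.74e5 N/C.

E ≈ 5.74e5 N/C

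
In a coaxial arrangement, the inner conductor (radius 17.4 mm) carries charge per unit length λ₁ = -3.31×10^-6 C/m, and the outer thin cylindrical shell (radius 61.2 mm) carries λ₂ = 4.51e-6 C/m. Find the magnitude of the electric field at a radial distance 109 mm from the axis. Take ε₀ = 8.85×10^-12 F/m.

E ≈ 1.98×10^5 V/m

By cylindrical symmetry E is radial; use a coaxial Gaussian cylinder of radius 109 mm and length L (r > 61.2 mm, enclosing both).
λ_enc = λ₁ + λ₂ = (-3.31×10^-6) + (4.51×10^-6) = 1.20×10^-6 C/m.
Since E is radial and uniform over the curved surface, Φ = E·2πrL = Q_enc/ε₀ = λ_enc L/ε₀.
E = |λ_enc|/(2πε₀r) = (1.20×10^-6)/(2π·8.85×10^-12·0.109) = 1.98×10^5 N/C.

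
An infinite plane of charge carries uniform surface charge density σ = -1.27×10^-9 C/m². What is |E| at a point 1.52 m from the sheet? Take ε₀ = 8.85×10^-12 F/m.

The symmetry is planar: E is normal to the sheet and the same magnitude on both sides. Take a pillbox straddling the sheet with end-cap area A.
Only the two end caps contribute flux: Φ = 2EA. With Q_enc = σA, Gauss's law gives E = |σ|/(2ε₀).
E = |σ|/(2ε₀) = (1.27×10^-9)/(2·8.85×10^-12) = 71.8 N/C.

|E| ≈ 71.8 V/m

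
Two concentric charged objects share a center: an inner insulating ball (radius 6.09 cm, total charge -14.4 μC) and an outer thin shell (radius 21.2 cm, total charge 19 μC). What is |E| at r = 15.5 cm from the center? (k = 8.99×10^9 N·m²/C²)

|E| ≈ 5.39×10^6 N/C

Take a concentric spherical Gaussian surface of radius r = 15.5 cm (between the bodies, 6.09 cm < r < 21.2 cm).
The shell at 21.2 cm lies outside the Gaussian surface, so Q_enc = -14.4 μC = -1.44×10^-5 C.
Applying ∮E·dA = Q_enc/ε₀ with Φ = E(4πr²):
E = k|Q_enc|/r² = (8.99×10^9)(1.44×10^-5)/(0.155)² = 5.39e6 N/C.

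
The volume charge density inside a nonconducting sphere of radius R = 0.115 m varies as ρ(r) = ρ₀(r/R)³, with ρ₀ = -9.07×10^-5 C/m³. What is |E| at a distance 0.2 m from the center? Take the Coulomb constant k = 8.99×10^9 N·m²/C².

E = 6.49e4 N/C

Take a concentric spherical Gaussian surface of radius r = 0.2 m (r > R, all charge enclosed).
Q_enc = 4π ∫₀^R ρ₀(r'/R)^3 r'² dr' = 4πρ₀R³/6 = -2.889×10^-7 C.
Applying ∮E·dA = Q_enc/ε₀ with Φ = E(4πr²):
E = k|Q_enc|/r² = (8.99×10^9)(2.889×10^-7)/(0.2)² = 6.49×10^4 N/C.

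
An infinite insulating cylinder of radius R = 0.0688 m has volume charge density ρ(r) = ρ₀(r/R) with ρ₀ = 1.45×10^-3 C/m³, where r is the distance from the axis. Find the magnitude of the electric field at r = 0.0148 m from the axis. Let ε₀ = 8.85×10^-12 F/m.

|E| ≈ 1.74×10^5 N/C

Choose a coaxial cylinder of radius r = 0.0148 m (arbitrary length L) as the Gaussian surface (r < R).
λ_enc = ∫₀^r ρ(r')·2πr' dr' = (2πρ₀/R)·r^3/3 = 1.431×10^-7 C/m.
By Gauss's law (flux through the curved wall only), E·2πrL = λ_enc L/ε₀.
E = |λ_enc|/(2πε₀r) = (1.431e-7)/(2π·8.85×10^-12·0.0148) = 1.74×10^5 N/C.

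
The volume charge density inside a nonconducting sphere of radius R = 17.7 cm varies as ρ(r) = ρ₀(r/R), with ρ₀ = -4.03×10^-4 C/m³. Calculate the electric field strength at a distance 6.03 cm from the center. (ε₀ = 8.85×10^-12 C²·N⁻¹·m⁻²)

E ≈ 2.34×10^5 N/C

Symmetry ⇒ E = E(r) r̂. Gaussian sphere of radius r = 6.03 cm (r < R).
Integrate the density: Q_enc = 4π ∫₀^r ρ₀(r'/R)^1 r'² dr' = 4πρ₀ r^4/(4·R) = -9.457×10^-8 C.
Since E is radial and uniform over the Gaussian sphere, Φ = E·4πr² = Q_enc/ε₀.
E = |Q_enc|/(4πε₀r²) = (9.457×10^-8)/(4π·8.85×10^-12·(0.0603)²) = 2.34×10^5 N/C.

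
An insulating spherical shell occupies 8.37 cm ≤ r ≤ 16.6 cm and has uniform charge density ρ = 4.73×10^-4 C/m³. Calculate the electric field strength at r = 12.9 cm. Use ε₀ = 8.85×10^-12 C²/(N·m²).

Use a concentric Gaussian sphere at r = 12.9 cm (within the shell material, 8.37 cm < r < 16.6 cm).
Enclosed charge is the volume from a to r: Q_enc = (4π/3)ρ(r³ − a³) = 3.091×10^-6 C.
By Gauss's law, ∮E·dA = E·4πr² = Q_enc/ε₀.
E = |Q_enc|/(4πε₀r²) = (3.091×10^-6)/(4π·8.85×10^-12·(0.129)²) = 1.67×10^6 N/C.

E = 1.67e6 N/C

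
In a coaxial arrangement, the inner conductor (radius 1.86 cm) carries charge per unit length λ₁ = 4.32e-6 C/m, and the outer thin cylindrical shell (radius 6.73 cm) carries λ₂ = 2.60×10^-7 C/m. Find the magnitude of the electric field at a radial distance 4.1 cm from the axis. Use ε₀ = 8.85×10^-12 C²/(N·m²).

|E| ≈ 1.89×10^6 N/C

Take a coaxial cylindrical Gaussian surface of radius r = 4.1 cm and length L (between the conductors, 1.86 cm < r < 6.73 cm).
Only the inner wire is enclosed; the outer shell contributes nothing inside itself. λ_enc = λ₁ = 4.32×10^-6 C/m.
Applying ∮E·dA = Q_enc/ε₀ with the end caps contributing no flux:
E = |λ_enc|/(2πε₀r) = (4.32e-6)/(2π·8.85×10^-12·0.041) = 1.89×10^6 N/C.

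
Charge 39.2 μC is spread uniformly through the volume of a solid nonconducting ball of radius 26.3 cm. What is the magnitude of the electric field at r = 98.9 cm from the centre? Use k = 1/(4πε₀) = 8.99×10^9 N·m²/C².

E = 3.60×10^5 V/m

By spherical symmetry E is radial; choose a Gaussian sphere of radius r = 98.9 cm (r > R, so the entire charge is enclosed).
Q_enc = 39.2 μC = 3.92×10^-5 C.
Since E is radial and uniform over the Gaussian sphere, Φ = E·4πr² = Q_enc/ε₀.
E = k|Q_enc|/r² = (8.99×10^9)(3.92×10^-5)/(0.989)² = 3.60×10^5 N/C.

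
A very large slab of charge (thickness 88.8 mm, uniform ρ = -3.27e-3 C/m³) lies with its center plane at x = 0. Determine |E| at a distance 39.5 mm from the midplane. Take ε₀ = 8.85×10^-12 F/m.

By symmetry E is perpendicular to the slab. A Gaussian pillbox from −39.5 mm to +39.5 mm (face area A) lies entirely within the slab.
Q_enc = ρ·(2x)·A and flux = 2EA, so 2EA = 2ρxA/ε₀ ⇒ E = |ρ|x/ε₀.
E = (3.27e-3)(0.0395)/(8.85×10^-12) = 1.46e7 N/C.

|E| ≈ 1.46×10^7 N/C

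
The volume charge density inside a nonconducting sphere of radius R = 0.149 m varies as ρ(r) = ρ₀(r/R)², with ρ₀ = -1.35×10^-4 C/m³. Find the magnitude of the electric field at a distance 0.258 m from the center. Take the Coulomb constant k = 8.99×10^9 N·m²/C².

Symmetry ⇒ E = E(r) r̂. Gaussian sphere of radius r = 0.258 m (r > R, all charge enclosed).
Q_enc = 4π ∫₀^R ρ₀(r'/R)^2 r'² dr' = 4πρ₀R³/5 = -1.122×10^-6 C.
Since E is radial and uniform over the Gaussian sphere, Φ = E·4πr² = Q_enc/ε₀.
E = k|Q_enc|/r² = (8.99×10^9)(1.122e-6)/(0.258)² = 1.52e5 N/C.

1.52×10^5 V/m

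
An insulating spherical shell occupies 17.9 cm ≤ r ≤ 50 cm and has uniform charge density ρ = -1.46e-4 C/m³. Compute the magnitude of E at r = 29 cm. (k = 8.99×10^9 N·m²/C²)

E ≈ 1.22×10^6 N/C

Use a concentric Gaussian sphere at r = 29 cm (within the shell material, 17.9 cm < r < 50 cm).
Only the shell between 17.9 cm and r is enclosed: Q_enc = ρ·(4π/3)(r³ − a³) = (-1.46e-4)·(4π/3)·((0.29)³ − (0.179)³) = -1.141e-5 C.
Since E is radial and uniform over the Gaussian sphere, Φ = E·4πr² = Q_enc/ε₀.
E = k|Q_enc|/r² = (8.99×10^9)(1.141×10^-5)/(0.29)² = 1.22×10^6 N/C.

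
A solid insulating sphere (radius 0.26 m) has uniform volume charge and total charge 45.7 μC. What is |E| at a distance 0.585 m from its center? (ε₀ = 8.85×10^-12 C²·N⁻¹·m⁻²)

|E| ≈ 1.20e6 N/C

Symmetry ⇒ E = E(r) r̂. Gaussian sphere of radius r = 0.585 m (r > R, so the entire charge is enclosed).
Q_enc = 45.7 μC = 4.57×10^-5 C.
Since E is radial and uniform over the Gaussian sphere, Φ = E·4πr² = Q_enc/ε₀.
E = |Q_enc|/(4πε₀r²) = (4.57e-5)/(4π·8.85×10^-12·(0.585)²) = 1.20e6 N/C.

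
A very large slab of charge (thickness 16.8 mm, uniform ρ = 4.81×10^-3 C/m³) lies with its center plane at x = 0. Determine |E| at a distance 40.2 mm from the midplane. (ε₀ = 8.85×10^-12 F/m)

E ≈ 4.57×10^6 N/C

The point |x| = 40.2 mm lies outside the slab (half-thickness 0.0084 m). A symmetric pillbox spanning the full slab encloses Q_enc = ρ·d·A.
Flux = 2EA ⇒ E = |ρ|d/(2ε₀), independent of distance outside.
E = (4.81e-3)(0.0168)/(2·8.85×10^-12) = 4.57×10^6 N/C.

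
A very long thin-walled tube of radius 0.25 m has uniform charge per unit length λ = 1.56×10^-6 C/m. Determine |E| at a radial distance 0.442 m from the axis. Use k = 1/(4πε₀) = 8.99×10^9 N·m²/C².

By cylindrical symmetry E is radial; use a coaxial Gaussian cylinder of radius 0.442 m and length L (r > 0.25 m).
The full line charge is enclosed: λ_enc = 1.56e-6 C/m.
Since E is radial and uniform over the curved surface, Φ = E·2πrL = Q_enc/ε₀ = λ_enc L/ε₀.
E = 2k|λ_enc|/r = 2(8.99×10^9)(1.56×10^-6)/(0.442) = 6.35×10^4 N/C.

|E| = 6.35e4 N/C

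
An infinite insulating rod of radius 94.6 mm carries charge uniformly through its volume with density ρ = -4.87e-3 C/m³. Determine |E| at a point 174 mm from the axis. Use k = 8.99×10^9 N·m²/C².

Coaxial Gaussian cylinder, radius r = 174 mm, length L (r > 94.6 mm, full cross-section enclosed).
λ_enc = ρ·πR² = (-4.87e-3)π(0.0946)² = -1.369×10^-4 C/m.
Gauss's law: E·2πrL = λ_enc L/ε₀.
E = 2k|λ_enc|/r = 2(8.99×10^9)(1.369e-4)/(0.174) = 1.41×10^7 N/C.

E = 1.41×10^7 V/m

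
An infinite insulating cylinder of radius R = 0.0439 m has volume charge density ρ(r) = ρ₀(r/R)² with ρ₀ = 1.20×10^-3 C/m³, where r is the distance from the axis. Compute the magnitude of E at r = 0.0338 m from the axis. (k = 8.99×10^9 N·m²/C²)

6.79×10^5 N/C

By cylindrical symmetry E is radial; use a coaxial Gaussian cylinder of radius 0.0338 m and length L (r < R).
λ_enc = ∫₀^r ρ(r')·2πr' dr' = (2πρ₀/R²)·r^4/4 = 1.277×10^-6 C/m.
By Gauss's law (flux through the curved wall only), E·2πrL = λ_enc L/ε₀.
E = 2k|λ_enc|/r = 2(8.99×10^9)(1.277×10^-6)/(0.0338) = 6.79×10^5 N/C.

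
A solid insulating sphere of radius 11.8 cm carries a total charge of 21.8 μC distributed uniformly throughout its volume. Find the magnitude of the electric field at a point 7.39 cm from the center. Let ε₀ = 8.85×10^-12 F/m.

8.82e6 N/C

Take a concentric spherical Gaussian surface of radius r = 7.39 cm (r < R).
For a uniform sphere the enclosed fraction is (r/R)³, so Q_enc = (21.8 μC)(0.0739/0.118)³ = 5.355×10^-6 C.
Gauss's law: E·4πr² = Q_enc/ε₀.
E = |Q_enc|/(4πε₀r²) = (5.355×10^-6)/(4π·8.85×10^-12·(0.0739)²) = 8.82×10^6 N/C.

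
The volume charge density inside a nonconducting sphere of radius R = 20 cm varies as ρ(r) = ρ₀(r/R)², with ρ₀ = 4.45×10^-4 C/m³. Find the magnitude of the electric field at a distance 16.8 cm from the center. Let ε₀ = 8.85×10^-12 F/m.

By spherical symmetry E is radial; choose a Gaussian sphere of radius r = 16.8 cm (r < R).
Q_enc = ∫₀^r ρ(r')·4πr'² dr' = (4πρ₀/R²) ∫₀^r r'^4 dr' = 4πρ₀ r^5/(5·R²) = 3.742×10^-6 C.
Applying ∮E·dA = Q_enc/ε₀ with Φ = E(4πr²):
E = |Q_enc|/(4πε₀r²) = (3.742×10^-6)/(4π·8.85×10^-12·(0.168)²) = 1.19×10^6 N/C.

E ≈ 1.19×10^6 N/C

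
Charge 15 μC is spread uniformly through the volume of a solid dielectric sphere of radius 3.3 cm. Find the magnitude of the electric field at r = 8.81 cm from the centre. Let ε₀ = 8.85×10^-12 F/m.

Use a concentric Gaussian sphere at r = 8.81 cm (r > R, so the entire charge is enclosed).
Q_enc = 15 μC = 1.50×10^-5 C.
Applying ∮E·dA = Q_enc/ε₀ with Φ = E(4πr²):
E = |Q_enc|/(4πε₀r²) = (1.50×10^-5)/(4π·8.85×10^-12·(0.0881)²) = 1.74×10^7 N/C.

E = 1.74×10^7 V/m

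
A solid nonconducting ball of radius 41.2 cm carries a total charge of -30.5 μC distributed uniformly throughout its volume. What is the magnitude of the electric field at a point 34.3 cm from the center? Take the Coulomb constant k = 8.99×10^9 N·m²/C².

E ≈ 1.34×10^6 N/C

Take a concentric spherical Gaussian surface of radius r = 34.3 cm (r < R).
For a uniform sphere the enclosed fraction is (r/R)³, so Q_enc = (-30.5 μC)(0.343/0.412)³ = -1.76e-5 C.
Applying ∮E·dA = Q_enc/ε₀ with Φ = E(4πr²):
E = k|Q_enc|/r² = (8.99×10^9)(1.76×10^-5)/(0.343)² = 1.34×10^6 N/C.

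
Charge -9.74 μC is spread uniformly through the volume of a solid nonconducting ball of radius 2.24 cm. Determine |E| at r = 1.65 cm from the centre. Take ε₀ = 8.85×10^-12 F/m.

By spherical symmetry E is radial; choose a Gaussian sphere of radius r = 1.65 cm (r < R).
For a uniform sphere the enclosed fraction is (r/R)³, so Q_enc = (-9.74 μC)(0.0165/0.0224)³ = -3.893×10^-6 C.
By Gauss's law, ∮E·dA = E·4πr² = Q_enc/ε₀.
E = |Q_enc|/(4πε₀r²) = (3.893e-6)/(4π·8.85×10^-12·(0.0165)²) = 1.29×10^8 N/C.

|E| = 1.29×10^8 N/C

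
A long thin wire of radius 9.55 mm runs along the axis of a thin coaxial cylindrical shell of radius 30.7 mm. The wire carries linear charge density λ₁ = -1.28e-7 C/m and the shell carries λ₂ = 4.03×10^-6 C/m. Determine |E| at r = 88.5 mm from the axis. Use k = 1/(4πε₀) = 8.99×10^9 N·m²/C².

Take a coaxial cylindrical Gaussian surface of radius r = 88.5 mm and length L (r > 30.7 mm, enclosing both).
λ_enc = λ₁ + λ₂ = (-1.28×10^-7) + (4.03×10^-6) = 3.902e-6 C/m.
Applying ∮E·dA = Q_enc/ε₀ with the end caps contributing no flux:
E = 2k|λ_enc|/r = 2(8.99×10^9)(3.902×10^-6)/(0.0885) = 7.93×10^5 N/C.

|E| = 7.93×10^5 V/m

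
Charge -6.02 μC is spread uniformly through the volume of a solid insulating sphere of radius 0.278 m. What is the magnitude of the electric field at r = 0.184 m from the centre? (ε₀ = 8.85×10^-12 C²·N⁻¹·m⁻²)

E = 4.64×10^5 V/m

Take a concentric spherical Gaussian surface of radius r = 0.184 m (r < R).
Only the charge within r is enclosed: Q_enc = Q·(r/R)³ = (-6.02 μC)·(0.184 m/0.278 m)³ = -1.745e-6 C.
Gauss's law: E·4πr² = Q_enc/ε₀.
E = |Q_enc|/(4πε₀r²) = (1.745×10^-6)/(4π·8.85×10^-12·(0.184)²) = 4.64e5 N/C.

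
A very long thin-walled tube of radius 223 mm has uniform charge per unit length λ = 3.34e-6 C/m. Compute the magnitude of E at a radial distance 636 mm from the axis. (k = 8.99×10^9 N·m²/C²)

By cylindrical symmetry E is radial; use a coaxial Gaussian cylinder of radius 636 mm and length L (r > 223 mm).
The full line charge is enclosed: λ_enc = 3.34e-6 C/m.
Gauss's law: E·2πrL = λ_enc L/ε₀.
E = 2k|λ_enc|/r = 2(8.99×10^9)(3.34e-6)/(0.636) = 9.44×10^4 N/C.

E = 9.44×10^4 V/m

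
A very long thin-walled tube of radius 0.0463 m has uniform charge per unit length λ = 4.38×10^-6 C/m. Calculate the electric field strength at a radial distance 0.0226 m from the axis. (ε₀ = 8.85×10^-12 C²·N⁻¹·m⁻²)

Coaxial Gaussian cylinder, radius r = 0.0226 m, length L (r < 0.0463 m, inside the shell).
All the surface charge lies outside this cylinder: Q_enc = 0, hence E = 0.

E = 0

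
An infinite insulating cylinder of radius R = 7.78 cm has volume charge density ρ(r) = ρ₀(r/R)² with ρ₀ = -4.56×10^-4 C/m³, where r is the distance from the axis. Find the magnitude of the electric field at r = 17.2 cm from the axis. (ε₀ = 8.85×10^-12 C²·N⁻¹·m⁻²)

Coaxial Gaussian cylinder, radius r = 17.2 cm, length L (r > R, full charge per length enclosed).
λ_enc = 2π ∫₀^R ρ₀(r'/R)^2 r' dr' = 2πρ₀R²/4 = -4.336×10^-6 C/m.
Applying ∮E·dA = Q_enc/ε₀ with the end caps contributing no flux:
E = |λ_enc|/(2πε₀r) = (4.336e-6)/(2π·8.85×10^-12·0.172) = 4.53×10^5 N/C.

|E| = 4.53×10^5 N/C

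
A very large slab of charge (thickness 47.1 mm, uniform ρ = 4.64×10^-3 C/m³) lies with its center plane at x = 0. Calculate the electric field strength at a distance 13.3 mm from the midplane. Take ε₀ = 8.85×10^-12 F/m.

By symmetry E is perpendicular to the slab. A Gaussian pillbox from −13.3 mm to +13.3 mm (face area A) lies entirely within the slab.
Q_enc = ρ·(2x)·A and flux = 2EA, so 2EA = 2ρxA/ε₀ ⇒ E = |ρ|x/ε₀.
E = (4.64e-3)(0.0133)/(8.85×10^-12) = 6.97×10^6 N/C.

E = 6.97e6 V/m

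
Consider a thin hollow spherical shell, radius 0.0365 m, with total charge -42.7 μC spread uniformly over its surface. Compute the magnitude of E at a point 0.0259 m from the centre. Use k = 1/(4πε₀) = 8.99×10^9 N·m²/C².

E = 0 (no enclosed charge)

Take a concentric spherical Gaussian surface of radius r = 0.0259 m (inside the shell, r < 0.0365 m).
All the charge is outside the Gaussian surface: Q_enc = 0, hence E = 0 everywhere inside the shell.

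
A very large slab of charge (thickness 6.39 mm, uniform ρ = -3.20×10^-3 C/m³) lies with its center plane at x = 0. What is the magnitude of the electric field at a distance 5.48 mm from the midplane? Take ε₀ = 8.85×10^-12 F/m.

The point |x| = 5.48 mm lies outside the slab (half-thickness 0.003195 m). A symmetric pillbox spanning the full slab encloses Q_enc = ρ·d·A.
Flux = 2EA ⇒ E = |ρ|d/(2ε₀), independent of distance outside.
E = (3.20×10^-3)(0.00639)/(2·8.85×10^-12) = 1.16×10^6 N/C.

|E| = 1.16e6 N/C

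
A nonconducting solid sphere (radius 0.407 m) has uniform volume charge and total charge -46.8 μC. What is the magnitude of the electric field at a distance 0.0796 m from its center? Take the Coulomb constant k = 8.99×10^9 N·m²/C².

E = 4.97×10^5 N/C

Use a concentric Gaussian sphere at r = 0.0796 m (r < R).
For a uniform sphere the enclosed fraction is (r/R)³, so Q_enc = (-46.8 μC)(0.0796/0.407)³ = -3.501×10^-7 C.
By Gauss's law, ∮E·dA = E·4πr² = Q_enc/ε₀.
E = k|Q_enc|/r² = (8.99×10^9)(3.501×10^-7)/(0.0796)² = 4.97×10^5 N/C.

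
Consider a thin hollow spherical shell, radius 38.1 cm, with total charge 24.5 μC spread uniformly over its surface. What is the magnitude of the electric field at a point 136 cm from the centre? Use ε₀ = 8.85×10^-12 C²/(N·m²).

1.19×10^5 V/m

Symmetry ⇒ E = E(r) r̂. Gaussian sphere of radius r = 136 cm (r > 38.1 cm).
The entire shell is enclosed: Q_enc = 2.45×10^-5 C.
Gauss's law: E·4πr² = Q_enc/ε₀.
E = |Q_enc|/(4πε₀r²) = (2.45×10^-5)/(4π·8.85×10^-12·(1.36)²) = 1.19×10^5 N/C.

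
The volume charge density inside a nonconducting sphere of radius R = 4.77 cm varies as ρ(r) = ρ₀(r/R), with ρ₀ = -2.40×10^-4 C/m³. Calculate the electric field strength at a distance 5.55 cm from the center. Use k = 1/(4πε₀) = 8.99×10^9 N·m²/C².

Symmetry ⇒ E = E(r) r̂. Gaussian sphere of radius r = 5.55 cm (r > R, all charge enclosed).
Q_enc = 4π ∫₀^R ρ₀(r'/R)^1 r'² dr' = 4πρ₀R³/4 = -8.183×10^-8 C.
Applying ∮E·dA = Q_enc/ε₀ with Φ = E(4πr²):
E = k|Q_enc|/r² = (8.99×10^9)(8.183e-8)/(0.0555)² = 2.39e5 N/C.

|E| = 2.39×10^5 V/m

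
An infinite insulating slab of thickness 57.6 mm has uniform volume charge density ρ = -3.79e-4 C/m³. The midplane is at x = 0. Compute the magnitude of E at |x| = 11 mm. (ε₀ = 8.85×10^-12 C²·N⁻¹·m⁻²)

By symmetry E is perpendicular to the slab. A Gaussian pillbox from −11 mm to +11 mm (face area A) lies entirely within the slab.
Q_enc = ρ·(2x)·A and flux = 2EA, so 2EA = 2ρxA/ε₀ ⇒ E = |ρ|x/ε₀.
E = (3.79e-4)(0.011)/(8.85×10^-12) = 4.71×10^5 N/C.

|E| ≈ 4.71×10^5 V/m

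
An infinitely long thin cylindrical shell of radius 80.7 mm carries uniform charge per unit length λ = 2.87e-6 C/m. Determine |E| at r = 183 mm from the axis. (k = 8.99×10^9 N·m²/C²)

|E| = 2.82e5 V/m

Take a coaxial cylindrical Gaussian surface of radius r = 183 mm and length L (r > 80.7 mm).
The full line charge is enclosed: λ_enc = 2.87e-6 C/m.
Gauss's law: E·2πrL = λ_enc L/ε₀.
E = 2k|λ_enc|/r = 2(8.99×10^9)(2.87×10^-6)/(0.183) = 2.82e5 N/C.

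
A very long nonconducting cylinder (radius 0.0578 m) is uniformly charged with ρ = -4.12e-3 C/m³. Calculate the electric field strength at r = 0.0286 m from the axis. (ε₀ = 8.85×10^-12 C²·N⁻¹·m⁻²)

|E| ≈ 6.66×10^6 N/C

Choose a coaxial cylinder of radius r = 0.0286 m (arbitrary length L) as the Gaussian surface (r < R).
Charge inside radius r per length L is ρ·πr²·L, so λ_enc = ρπr² = -1.059×10^-5 C/m.
Since E is radial and uniform over the curved surface, Φ = E·2πrL = Q_enc/ε₀ = λ_enc L/ε₀.
E = |λ_enc|/(2πε₀r) = (1.059e-5)/(2π·8.85×10^-12·0.0286) = 6.66×10^6 N/C.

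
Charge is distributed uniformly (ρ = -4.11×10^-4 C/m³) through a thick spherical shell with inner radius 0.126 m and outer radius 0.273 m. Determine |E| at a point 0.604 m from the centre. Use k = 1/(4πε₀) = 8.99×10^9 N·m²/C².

|E| ≈ 7.78e5 V/m

Take a concentric spherical Gaussian surface of radius r = 0.604 m (r > 0.273 m, enclosing the whole shell).
Q_enc = ρ·(4π/3)(b³ − a³) = (-4.11e-4)·(4π/3)·((0.273)³ − (0.126)³) = -3.158×10^-5 C.
Gauss's law: E·4πr² = Q_enc/ε₀.
E = k|Q_enc|/r² = (8.99×10^9)(3.158×10^-5)/(0.604)² = 7.78×10^5 N/C.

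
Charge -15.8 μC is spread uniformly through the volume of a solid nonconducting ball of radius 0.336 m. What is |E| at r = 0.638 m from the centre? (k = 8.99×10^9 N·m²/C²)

Use a concentric Gaussian sphere at r = 0.638 m (r > R, so the entire charge is enclosed).
Q_enc = -15.8 μC = -1.58e-5 C.
Applying ∮E·dA = Q_enc/ε₀ with Φ = E(4πr²):
E = k|Q_enc|/r² = (8.99×10^9)(1.58e-5)/(0.638)² = 3.49×10^5 N/C.

3.49e5 N/C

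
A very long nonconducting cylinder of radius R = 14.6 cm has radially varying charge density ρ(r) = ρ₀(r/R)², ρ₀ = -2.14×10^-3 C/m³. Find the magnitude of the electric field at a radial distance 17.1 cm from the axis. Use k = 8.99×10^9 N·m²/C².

E = 7.53×10^6 V/m

Choose a coaxial cylinder of radius r = 17.1 cm (arbitrary length L) as the Gaussian surface (r > R, full charge per length enclosed).
λ_enc = 2π ∫₀^R ρ₀(r'/R)^2 r' dr' = 2πρ₀R²/4 = -7.165×10^-5 C/m.
Gauss's law: E·2πrL = λ_enc L/ε₀.
E = 2k|λ_enc|/r = 2(8.99×10^9)(7.165e-5)/(0.171) = 7.53×10^6 N/C.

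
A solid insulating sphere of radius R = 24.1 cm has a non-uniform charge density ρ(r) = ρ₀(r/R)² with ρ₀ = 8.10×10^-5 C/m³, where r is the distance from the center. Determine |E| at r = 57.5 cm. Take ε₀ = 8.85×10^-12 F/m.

By spherical symmetry E is radial; choose a Gaussian sphere of radius r = 57.5 cm (r > R, all charge enclosed).
Q_enc = 4π ∫₀^R ρ₀(r'/R)^2 r'² dr' = 4πρ₀R³/5 = 2.85e-6 C.
By Gauss's law, ∮E·dA = E·4πr² = Q_enc/ε₀.
E = |Q_enc|/(4πε₀r²) = (2.85×10^-6)/(4π·8.85×10^-12·(0.575)²) = 7.75×10^4 N/C.

E = 7.75×10^4 N/C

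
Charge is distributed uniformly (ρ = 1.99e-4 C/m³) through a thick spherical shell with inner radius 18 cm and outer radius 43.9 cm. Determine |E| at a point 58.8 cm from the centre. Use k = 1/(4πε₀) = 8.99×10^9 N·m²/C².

Symmetry ⇒ E = E(r) r̂. Gaussian sphere of radius r = 58.8 cm (r > 43.9 cm, enclosing the whole shell).
Q_enc = ρ·(4π/3)(b³ − a³) = (1.99×10^-4)·(4π/3)·((0.439)³ − (0.18)³) = 6.566e-5 C.
Gauss's law: E·4πr² = Q_enc/ε₀.
E = k|Q_enc|/r² = (8.99×10^9)(6.566×10^-5)/(0.588)² = 1.71e6 N/C.

E ≈ 1.71×10^6 V/m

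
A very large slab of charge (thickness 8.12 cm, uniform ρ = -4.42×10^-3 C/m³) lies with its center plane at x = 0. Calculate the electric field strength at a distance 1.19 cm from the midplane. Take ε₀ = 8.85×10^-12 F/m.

By symmetry E is perpendicular to the slab. A Gaussian pillbox from −1.19 cm to +1.19 cm (face area A) lies entirely within the slab.
Q_enc = ρ·(2x)·A and flux = 2EA, so 2EA = 2ρxA/ε₀ ⇒ E = |ρ|x/ε₀.
E = (4.42e-3)(0.0119)/(8.85×10^-12) = 5.94e6 N/C.

|E| ≈ 5.94×10^6 N/C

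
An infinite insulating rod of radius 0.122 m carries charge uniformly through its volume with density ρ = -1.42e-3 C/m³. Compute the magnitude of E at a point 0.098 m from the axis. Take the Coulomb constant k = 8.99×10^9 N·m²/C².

Take a coaxial cylindrical Gaussian surface of radius r = 0.098 m and length L (r < R).
Enclosed charge per unit length: λ_enc = ρ·πr² = (-1.42×10^-3)π(0.098)² = -4.284×10^-5 C/m.
Applying ∮E·dA = Q_enc/ε₀ with the end caps contributing no flux:
E = 2k|λ_enc|/r = 2(8.99×10^9)(4.284×10^-5)/(0.098) = 7.86×10^6 N/C.

E = 7.86×10^6 N/C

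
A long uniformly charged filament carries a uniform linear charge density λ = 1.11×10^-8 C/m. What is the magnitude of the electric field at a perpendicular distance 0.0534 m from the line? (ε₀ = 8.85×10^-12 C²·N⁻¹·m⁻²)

By cylindrical symmetry E is radial; use a coaxial Gaussian cylinder of radius 0.0534 m and length L.
Q_enc = λL, so λ_enc = 1.11e-8 C/m.
Gauss's law: E·2πrL = λ_enc L/ε₀.
E = |λ_enc|/(2πε₀r) = (1.11e-8)/(2π·8.85×10^-12·0.0534) = 3.74×10^3 N/C.

E ≈ 3.74×10^3 N/C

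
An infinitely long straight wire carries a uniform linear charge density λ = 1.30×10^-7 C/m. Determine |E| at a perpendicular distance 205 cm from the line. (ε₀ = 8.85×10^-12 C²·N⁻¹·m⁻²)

1.14×10^3 N/C

Take a coaxial cylindrical Gaussian surface of radius r = 205 cm and length L.
Q_enc = λL, so λ_enc = 1.30×10^-7 C/m.
Applying ∮E·dA = Q_enc/ε₀ with the end caps contributing no flux:
E = |λ_enc|/(2πε₀r) = (1.30×10^-7)/(2π·8.85×10^-12·2.05) = 1.14×10^3 N/C.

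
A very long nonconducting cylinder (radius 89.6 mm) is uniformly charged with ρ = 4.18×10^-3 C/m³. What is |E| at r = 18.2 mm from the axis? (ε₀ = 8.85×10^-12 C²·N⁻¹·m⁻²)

Choose a coaxial cylinder of radius r = 18.2 mm (arbitrary length L) as the Gaussian surface (r < R).
Enclosed charge per unit length: λ_enc = ρ·πr² = (4.18×10^-3)π(0.0182)² = 4.35×10^-6 C/m.
Since E is radial and uniform over the curved surface, Φ = E·2πrL = Q_enc/ε₀ = λ_enc L/ε₀.
E = |λ_enc|/(2πε₀r) = (4.35e-6)/(2π·8.85×10^-12·0.0182) = 4.30×10^6 N/C.

|E| = 4.30e6 V/m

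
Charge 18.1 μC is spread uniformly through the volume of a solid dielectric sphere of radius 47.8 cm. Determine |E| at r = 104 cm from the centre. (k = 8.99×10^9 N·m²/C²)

Symmetry ⇒ E = E(r) r̂. Gaussian sphere of radius r = 104 cm (r > R, so the entire charge is enclosed).
Q_enc = 18.1 μC = 1.81×10^-5 C.
By Gauss's law, ∮E·dA = E·4πr² = Q_enc/ε₀.
E = k|Q_enc|/r² = (8.99×10^9)(1.81×10^-5)/(1.04)² = 1.50×10^5 N/C.

E = 1.50e5 N/C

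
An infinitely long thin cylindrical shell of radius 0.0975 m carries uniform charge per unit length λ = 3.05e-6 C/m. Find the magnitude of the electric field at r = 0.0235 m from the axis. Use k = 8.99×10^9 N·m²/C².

E = 0

Coaxial Gaussian cylinder, radius r = 0.0235 m, length L (r < 0.0975 m, inside the shell).
No charge is enclosed, so Gauss's law gives E·2πrL = 0 ⇒ E = 0.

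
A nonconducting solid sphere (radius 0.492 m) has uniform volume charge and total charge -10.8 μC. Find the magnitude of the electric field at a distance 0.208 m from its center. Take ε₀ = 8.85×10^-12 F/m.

1.70e5 V/m

Take a concentric spherical Gaussian surface of radius r = 0.208 m (r < R).
For a uniform sphere the enclosed fraction is (r/R)³, so Q_enc = (-10.8 μC)(0.208/0.492)³ = -8.161×10^-7 C.
Gauss's law: E·4πr² = Q_enc/ε₀.
E = |Q_enc|/(4πε₀r²) = (8.161×10^-7)/(4π·8.85×10^-12·(0.208)²) = 1.70×10^5 N/C.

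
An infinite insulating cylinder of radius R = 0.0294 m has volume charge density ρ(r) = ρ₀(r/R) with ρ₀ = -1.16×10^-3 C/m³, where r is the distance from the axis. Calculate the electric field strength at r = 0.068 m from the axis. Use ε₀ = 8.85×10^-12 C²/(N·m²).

Choose a coaxial cylinder of radius r = 0.068 m (arbitrary length L) as the Gaussian surface (r > R, full charge per length enclosed).
λ_enc = 2π ∫₀^R ρ₀(r'/R)^1 r' dr' = 2πρ₀R²/3 = -2.10e-6 C/m.
By Gauss's law (flux through the curved wall only), E·2πrL = λ_enc L/ε₀.
E = |λ_enc|/(2πε₀r) = (2.10e-6)/(2π·8.85×10^-12·0.068) = 5.55×10^5 N/C.

5.55×10^5 N/C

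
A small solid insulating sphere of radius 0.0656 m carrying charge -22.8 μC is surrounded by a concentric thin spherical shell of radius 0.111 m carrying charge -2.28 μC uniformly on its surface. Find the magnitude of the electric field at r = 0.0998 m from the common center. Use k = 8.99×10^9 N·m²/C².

|E| = 2.06×10^7 N/C

By spherical symmetry E is radial; choose a Gaussian sphere of radius r = 0.0998 m (between the bodies, 0.0656 m < r < 0.111 m).
Only the inner charge is enclosed; the outer shell contributes nothing inside itself. Q_enc = -22.8 μC = -2.28e-5 C.
Gauss's law: E·4πr² = Q_enc/ε₀.
E = k|Q_enc|/r² = (8.99×10^9)(2.28×10^-5)/(0.0998)² = 2.06e7 N/C.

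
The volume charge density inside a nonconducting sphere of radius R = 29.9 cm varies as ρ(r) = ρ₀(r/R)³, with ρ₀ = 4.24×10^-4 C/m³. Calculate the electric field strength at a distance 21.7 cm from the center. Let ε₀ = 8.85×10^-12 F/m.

E = 6.62×10^5 V/m

Symmetry ⇒ E = E(r) r̂. Gaussian sphere of radius r = 21.7 cm (r < R).
Integrate the density: Q_enc = 4π ∫₀^r ρ₀(r'/R)^3 r'² dr' = 4πρ₀ r^6/(6·R³) = 3.469×10^-6 C.
Gauss's law: E·4πr² = Q_enc/ε₀.
E = |Q_enc|/(4πε₀r²) = (3.469e-6)/(4π·8.85×10^-12·(0.217)²) = 6.62×10^5 N/C.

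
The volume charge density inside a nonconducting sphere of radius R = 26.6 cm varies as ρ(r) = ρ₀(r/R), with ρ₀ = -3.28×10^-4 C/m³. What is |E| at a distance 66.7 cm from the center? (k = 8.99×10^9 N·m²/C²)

Take a concentric spherical Gaussian surface of radius r = 66.7 cm (r > R, all charge enclosed).
Q_enc = 4π ∫₀^R ρ₀(r'/R)^1 r'² dr' = 4πρ₀R³/4 = -1.939×10^-5 C.
Since E is radial and uniform over the Gaussian sphere, Φ = E·4πr² = Q_enc/ε₀.
E = k|Q_enc|/r² = (8.99×10^9)(1.939×10^-5)/(0.667)² = 3.92×10^5 N/C.

E ≈ 3.92e5 N/C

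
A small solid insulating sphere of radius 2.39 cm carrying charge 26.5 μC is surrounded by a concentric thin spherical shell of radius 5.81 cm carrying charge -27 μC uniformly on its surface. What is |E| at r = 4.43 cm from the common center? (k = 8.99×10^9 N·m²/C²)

Symmetry ⇒ E = E(r) r̂. Gaussian sphere of radius r = 4.43 cm (between the bodies, 2.39 cm < r < 5.81 cm).
Only the inner charge is enclosed; the outer shell contributes nothing inside itself. Q_enc = 26.5 μC = 2.65e-5 C.
By Gauss's law, ∮E·dA = E·4πr² = Q_enc/ε₀.
E = k|Q_enc|/r² = (8.99×10^9)(2.65×10^-5)/(0.0443)² = 1.21×10^8 N/C.

E ≈ 1.21e8 V/m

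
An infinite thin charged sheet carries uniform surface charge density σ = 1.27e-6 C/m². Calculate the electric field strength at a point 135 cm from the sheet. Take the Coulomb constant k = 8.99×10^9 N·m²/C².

|E| ≈ 7.17e4 N/C

Choose a cylindrical pillbox piercing the sheet, end faces (area A) parallel to it.
Only the two end caps contribute flux: Φ = 2EA. With Q_enc = σA, Gauss's law gives E = |σ|/(2ε₀).
E = 2πk|σ| = 2π(8.99×10^9)(1.27e-6) = 7.17×10^4 N/C.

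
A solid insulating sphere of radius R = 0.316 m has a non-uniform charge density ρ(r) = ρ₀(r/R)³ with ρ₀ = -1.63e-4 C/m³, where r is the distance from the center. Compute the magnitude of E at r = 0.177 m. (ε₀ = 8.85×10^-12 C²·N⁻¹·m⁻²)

E ≈ 9.55×10^4 N/C

By spherical symmetry E is radial; choose a Gaussian sphere of radius r = 0.177 m (r < R).
Integrate the density: Q_enc = 4π ∫₀^r ρ₀(r'/R)^3 r'² dr' = 4πρ₀ r^6/(6·R³) = -3.327e-7 C.
Since E is radial and uniform over the Gaussian sphere, Φ = E·4πr² = Q_enc/ε₀.
E = |Q_enc|/(4πε₀r²) = (3.327×10^-7)/(4π·8.85×10^-12·(0.177)²) = 9.55×10^4 N/C.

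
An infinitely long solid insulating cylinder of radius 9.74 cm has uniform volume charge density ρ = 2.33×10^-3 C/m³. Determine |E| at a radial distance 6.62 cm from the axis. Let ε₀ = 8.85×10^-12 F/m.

E = 8.71×10^6 V/m

Take a coaxial cylindrical Gaussian surface of radius r = 6.62 cm and length L (r < R).
Charge inside radius r per length L is ρ·πr²·L, so λ_enc = ρπr² = 3.208×10^-5 C/m.
Applying ∮E·dA = Q_enc/ε₀ with the end caps contributing no flux:
E = |λ_enc|/(2πε₀r) = (3.208e-5)/(2π·8.85×10^-12·0.0662) = 8.71e6 N/C.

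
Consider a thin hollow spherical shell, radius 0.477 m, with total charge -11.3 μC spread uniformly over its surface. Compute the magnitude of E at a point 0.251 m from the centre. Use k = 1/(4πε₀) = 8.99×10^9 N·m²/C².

Symmetry ⇒ E = E(r) r̂. Gaussian sphere of radius r = 0.251 m (inside the shell, r < 0.477 m).
All the charge is outside the Gaussian surface: Q_enc = 0, hence E = 0 everywhere inside the shell.

E = 0 (no enclosed charge)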